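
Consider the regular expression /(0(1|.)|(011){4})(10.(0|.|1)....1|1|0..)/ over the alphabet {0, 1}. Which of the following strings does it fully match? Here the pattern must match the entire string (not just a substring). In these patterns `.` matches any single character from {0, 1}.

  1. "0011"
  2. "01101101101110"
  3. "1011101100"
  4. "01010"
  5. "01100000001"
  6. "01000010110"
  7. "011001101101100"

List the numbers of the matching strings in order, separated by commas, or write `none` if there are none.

4, 5

1 → no match
2 → no match
3 → no match
4 → match
5 → match
6 → no match
7 → no match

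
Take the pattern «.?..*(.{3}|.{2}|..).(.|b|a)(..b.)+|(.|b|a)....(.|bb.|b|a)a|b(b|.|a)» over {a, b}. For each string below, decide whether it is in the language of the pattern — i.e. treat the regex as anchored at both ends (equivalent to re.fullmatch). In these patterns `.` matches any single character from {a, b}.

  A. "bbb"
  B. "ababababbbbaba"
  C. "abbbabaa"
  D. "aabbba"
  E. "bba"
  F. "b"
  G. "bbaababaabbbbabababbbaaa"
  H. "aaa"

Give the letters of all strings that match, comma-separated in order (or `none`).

B

A. "bbb" → no match
B → match
C. "abbbabaa" → no match
D. "aabbba" → no match
E. "bba" → no match
F. "b" → no match
G → no match
H. "aaa" → no match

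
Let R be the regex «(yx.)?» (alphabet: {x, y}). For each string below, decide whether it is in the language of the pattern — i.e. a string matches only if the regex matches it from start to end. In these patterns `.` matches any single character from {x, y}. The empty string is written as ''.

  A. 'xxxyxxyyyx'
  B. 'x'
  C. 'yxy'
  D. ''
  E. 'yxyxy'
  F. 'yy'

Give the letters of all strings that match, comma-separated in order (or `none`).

A → no match
B → no match
C → match
D → match
E → no match
F → no match

C, D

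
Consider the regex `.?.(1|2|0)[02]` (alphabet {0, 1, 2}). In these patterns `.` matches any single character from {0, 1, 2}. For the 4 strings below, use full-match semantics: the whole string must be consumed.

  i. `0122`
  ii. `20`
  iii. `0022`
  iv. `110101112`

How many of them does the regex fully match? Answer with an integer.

2

i → match
ii → no match
iii → match
iv → no match
Total matched: 2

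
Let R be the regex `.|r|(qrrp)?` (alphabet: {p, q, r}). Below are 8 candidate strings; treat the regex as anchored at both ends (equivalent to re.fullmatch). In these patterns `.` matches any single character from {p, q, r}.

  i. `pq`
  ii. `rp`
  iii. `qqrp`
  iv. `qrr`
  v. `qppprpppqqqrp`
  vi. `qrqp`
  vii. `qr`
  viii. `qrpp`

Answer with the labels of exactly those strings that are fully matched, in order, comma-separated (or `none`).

i. `pq` → no match
ii. `rp` → no match
iii. `qqrp` → no match
iv. `qrr` → no match
v → no match
vi. `qrqp` → no match
vii. `qr` → no match
viii. `qrpp` → no match

none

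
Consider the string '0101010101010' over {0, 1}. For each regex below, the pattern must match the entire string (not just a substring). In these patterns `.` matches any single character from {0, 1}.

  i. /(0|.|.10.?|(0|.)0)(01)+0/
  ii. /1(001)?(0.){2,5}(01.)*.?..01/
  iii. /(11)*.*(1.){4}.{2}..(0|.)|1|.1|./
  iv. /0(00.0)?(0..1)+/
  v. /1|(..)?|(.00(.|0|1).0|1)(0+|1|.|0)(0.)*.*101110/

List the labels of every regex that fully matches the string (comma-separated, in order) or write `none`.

i

i → match
ii → no match — must start with '1'
iii → no match
iv → no match — must end with '1'
v → no match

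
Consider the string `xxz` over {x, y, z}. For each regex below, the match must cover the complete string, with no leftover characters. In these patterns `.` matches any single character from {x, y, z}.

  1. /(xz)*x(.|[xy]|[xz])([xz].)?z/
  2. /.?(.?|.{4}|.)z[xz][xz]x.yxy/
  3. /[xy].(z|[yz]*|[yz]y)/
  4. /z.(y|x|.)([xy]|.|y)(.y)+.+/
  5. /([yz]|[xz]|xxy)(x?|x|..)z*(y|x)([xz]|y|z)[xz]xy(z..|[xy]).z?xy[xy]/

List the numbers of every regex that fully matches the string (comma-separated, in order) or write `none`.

1 → match
2 → no match — must end with `yxy`
3 → match
4 → no match — must start with `z`
5 → no match

1, 3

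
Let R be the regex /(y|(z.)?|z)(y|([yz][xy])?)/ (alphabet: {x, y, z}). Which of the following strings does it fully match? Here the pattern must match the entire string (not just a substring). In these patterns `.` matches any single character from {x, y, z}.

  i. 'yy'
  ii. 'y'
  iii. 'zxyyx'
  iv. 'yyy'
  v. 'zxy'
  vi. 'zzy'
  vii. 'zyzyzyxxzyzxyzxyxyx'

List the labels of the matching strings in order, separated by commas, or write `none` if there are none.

i → match
ii → match
iii → no match
iv → match
v → match
vi → match
vii → no match

i, ii, iv, v, vi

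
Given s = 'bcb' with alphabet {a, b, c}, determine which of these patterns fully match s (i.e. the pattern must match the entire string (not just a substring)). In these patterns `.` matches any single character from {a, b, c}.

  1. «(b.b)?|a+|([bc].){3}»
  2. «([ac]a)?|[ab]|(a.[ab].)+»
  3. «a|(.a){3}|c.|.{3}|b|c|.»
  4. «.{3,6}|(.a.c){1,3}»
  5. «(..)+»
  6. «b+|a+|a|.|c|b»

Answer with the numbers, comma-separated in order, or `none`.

1 → match
2 → no match
3 → match
4 → match
5 → no match
6 → no match

1, 3, 4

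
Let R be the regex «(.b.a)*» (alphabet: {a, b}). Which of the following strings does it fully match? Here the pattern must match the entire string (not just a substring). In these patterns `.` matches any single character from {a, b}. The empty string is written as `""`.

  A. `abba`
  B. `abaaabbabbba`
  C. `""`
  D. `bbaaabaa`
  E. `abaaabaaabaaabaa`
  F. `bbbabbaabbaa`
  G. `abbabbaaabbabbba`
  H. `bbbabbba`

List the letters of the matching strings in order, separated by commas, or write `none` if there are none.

A. `abba` → match
B. `abaaabbabbba` → match
C. `""` → match
D. `bbaaabaa` → match
E → match
F. `bbbabbaabbaa` → match
G → match
H. `bbbabbba` → match

A, B, C, D, E, F, G, H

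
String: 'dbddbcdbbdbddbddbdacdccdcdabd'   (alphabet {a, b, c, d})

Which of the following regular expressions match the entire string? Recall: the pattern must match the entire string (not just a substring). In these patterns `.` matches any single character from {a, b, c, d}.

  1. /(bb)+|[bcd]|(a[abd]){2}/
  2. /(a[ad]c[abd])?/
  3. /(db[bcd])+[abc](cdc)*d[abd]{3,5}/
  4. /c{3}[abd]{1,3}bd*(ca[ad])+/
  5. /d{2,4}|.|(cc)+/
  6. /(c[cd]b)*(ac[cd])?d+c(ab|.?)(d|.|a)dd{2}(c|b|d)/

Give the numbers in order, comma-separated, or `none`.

3

1 → no match
2 → no match
3 → match
4 → no match — must start with 'c'
5 → no match
6 → no match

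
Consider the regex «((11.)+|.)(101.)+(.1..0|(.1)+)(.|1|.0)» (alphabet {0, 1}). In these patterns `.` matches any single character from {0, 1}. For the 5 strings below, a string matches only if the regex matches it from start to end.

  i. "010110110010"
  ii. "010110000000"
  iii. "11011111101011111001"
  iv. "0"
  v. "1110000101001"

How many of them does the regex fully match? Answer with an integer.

i → match
ii → no match
iii → no match
iv → no match
v → no match
Total matched: 1

1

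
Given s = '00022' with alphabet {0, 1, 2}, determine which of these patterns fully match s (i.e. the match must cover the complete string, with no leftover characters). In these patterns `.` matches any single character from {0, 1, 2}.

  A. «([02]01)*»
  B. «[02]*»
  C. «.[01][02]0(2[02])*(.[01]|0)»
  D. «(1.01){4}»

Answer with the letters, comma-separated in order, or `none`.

B

A → no match
B → match
C → no match
D → no match — must start with '1'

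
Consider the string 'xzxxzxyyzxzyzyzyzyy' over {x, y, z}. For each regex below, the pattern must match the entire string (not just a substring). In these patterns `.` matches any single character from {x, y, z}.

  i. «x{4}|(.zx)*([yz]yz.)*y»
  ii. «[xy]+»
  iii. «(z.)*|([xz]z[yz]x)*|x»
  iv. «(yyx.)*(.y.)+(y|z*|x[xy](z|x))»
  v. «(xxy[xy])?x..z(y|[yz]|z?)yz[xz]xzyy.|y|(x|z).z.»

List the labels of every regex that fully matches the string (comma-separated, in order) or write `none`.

i

i → match
ii → no match
iii → no match
iv → no match
v → no match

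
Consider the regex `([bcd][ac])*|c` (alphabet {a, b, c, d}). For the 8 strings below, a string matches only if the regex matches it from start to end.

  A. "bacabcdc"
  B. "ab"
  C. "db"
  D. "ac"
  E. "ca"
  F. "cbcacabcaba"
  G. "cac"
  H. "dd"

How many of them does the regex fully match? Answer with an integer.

A → match
B → no match
C → no match
D → no match
E → match
F → no match
G → no match
H → no match
Total matched: 2

2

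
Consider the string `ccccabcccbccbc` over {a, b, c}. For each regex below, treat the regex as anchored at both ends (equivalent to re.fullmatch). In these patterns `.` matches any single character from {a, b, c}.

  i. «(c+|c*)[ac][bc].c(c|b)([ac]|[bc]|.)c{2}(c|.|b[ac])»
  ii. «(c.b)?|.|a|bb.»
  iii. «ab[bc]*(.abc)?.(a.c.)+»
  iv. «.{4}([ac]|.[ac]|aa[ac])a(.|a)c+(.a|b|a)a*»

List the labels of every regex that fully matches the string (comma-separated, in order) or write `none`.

i → match
ii → no match
iii → no match — must start with `ab`
iv → no match

i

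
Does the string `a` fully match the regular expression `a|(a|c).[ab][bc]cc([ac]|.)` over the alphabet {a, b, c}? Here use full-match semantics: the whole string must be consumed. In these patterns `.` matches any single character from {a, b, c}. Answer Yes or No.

Yes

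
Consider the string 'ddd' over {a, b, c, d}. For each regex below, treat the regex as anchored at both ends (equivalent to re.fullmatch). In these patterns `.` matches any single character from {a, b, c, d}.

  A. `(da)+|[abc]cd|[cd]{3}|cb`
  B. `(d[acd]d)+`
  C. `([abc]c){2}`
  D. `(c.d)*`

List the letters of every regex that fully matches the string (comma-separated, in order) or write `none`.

A, B

A → match
B → match
C → no match — must end with 'c'
D → no match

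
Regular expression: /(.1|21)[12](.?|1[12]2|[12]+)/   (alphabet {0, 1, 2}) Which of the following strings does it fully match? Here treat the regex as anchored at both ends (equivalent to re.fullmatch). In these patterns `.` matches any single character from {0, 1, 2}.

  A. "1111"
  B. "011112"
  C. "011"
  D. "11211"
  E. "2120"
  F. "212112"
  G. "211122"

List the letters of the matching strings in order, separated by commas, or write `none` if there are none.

A. "1111" → match
B. "011112" → match
C. "011" → match
D. "11211" → match
E. "2120" → match
F. "212112" → match
G. "211122" → match

A, B, C, D, E, F, G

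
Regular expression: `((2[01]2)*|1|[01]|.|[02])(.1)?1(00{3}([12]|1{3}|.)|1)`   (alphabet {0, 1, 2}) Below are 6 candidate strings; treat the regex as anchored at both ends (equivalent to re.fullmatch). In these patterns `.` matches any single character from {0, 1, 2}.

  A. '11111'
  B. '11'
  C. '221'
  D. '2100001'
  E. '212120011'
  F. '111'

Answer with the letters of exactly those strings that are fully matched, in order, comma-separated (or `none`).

A → match
B → match
C → no match
D → match
E → no match
F → match

A, B, D, F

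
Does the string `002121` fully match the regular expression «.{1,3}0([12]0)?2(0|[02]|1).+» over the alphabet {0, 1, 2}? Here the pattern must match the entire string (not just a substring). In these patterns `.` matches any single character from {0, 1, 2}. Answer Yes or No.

Yes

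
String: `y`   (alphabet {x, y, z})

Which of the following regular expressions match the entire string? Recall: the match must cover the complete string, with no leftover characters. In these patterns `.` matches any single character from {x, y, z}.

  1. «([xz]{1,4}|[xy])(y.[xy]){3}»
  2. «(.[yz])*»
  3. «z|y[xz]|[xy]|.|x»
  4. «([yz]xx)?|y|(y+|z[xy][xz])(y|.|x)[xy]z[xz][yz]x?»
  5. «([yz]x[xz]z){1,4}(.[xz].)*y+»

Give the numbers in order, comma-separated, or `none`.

1 → no match
2 → no match
3 → match
4 → match
5 → no match

3, 4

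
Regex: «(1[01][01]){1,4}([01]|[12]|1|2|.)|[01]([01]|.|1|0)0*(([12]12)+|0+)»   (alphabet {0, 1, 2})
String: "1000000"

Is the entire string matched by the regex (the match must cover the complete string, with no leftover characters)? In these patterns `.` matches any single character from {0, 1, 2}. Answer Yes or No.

Yes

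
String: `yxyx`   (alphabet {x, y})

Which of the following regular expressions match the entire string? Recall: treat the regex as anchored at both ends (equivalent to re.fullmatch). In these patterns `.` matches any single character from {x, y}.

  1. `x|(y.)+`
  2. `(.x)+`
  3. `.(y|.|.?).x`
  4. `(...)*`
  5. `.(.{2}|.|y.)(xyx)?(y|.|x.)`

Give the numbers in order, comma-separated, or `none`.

1 → match
2 → match
3 → match
4 → no match
5 → match

1, 2, 3, 5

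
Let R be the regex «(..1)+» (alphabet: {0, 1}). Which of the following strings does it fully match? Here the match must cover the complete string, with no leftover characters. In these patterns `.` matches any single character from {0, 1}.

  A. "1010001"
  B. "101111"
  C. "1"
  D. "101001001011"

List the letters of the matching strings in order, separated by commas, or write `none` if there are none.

B, D

A → no match
B → match
C → no match
D → match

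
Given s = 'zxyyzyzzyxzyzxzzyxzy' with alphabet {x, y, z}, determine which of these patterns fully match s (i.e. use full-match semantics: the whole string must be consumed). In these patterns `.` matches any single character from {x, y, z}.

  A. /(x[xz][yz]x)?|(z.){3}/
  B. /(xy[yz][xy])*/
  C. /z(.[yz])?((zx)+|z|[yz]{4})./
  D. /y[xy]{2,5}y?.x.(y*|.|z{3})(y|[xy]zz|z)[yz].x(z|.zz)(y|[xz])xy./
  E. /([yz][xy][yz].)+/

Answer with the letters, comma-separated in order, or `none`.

E

A → no match
B → no match
C → no match
D → no match — must start with 'y'
E → match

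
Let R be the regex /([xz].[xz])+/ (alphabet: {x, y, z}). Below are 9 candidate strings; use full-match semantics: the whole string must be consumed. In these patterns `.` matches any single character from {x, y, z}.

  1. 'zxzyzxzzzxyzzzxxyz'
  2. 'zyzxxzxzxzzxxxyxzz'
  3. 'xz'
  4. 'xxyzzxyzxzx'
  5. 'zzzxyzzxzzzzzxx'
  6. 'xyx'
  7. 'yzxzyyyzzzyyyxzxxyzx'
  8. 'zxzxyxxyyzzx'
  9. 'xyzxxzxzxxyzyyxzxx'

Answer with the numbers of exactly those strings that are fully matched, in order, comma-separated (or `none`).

5, 6

1 → no match
2 → no match
3 → no match
4 → no match
5 → match
6 → match
7 → no match
8 → no match
9 → no match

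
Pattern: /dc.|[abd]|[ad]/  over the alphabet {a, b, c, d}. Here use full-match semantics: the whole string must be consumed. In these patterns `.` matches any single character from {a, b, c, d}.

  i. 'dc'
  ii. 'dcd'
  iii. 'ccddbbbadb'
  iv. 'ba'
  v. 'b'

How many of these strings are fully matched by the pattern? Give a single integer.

i → no match
ii → match
iii → no match
iv → no match
v → match
Total matched: 2

2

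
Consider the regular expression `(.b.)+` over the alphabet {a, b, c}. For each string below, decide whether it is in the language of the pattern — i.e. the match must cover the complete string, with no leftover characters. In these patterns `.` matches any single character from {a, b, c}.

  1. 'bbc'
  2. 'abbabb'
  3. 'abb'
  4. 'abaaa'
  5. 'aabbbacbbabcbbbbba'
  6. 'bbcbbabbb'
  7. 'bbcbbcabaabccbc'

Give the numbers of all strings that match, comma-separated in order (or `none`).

1, 2, 3, 6, 7

1 → match
2 → match
3 → match
4 → no match
5 → no match
6 → match
7 → match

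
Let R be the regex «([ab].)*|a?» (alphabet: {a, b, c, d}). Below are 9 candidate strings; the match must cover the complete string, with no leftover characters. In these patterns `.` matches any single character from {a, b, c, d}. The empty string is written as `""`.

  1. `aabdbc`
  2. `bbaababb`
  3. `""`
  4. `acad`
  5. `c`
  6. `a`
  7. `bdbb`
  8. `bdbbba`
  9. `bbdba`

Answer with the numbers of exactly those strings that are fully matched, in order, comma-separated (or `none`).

1 → match
2 → match
3 → match
4 → match
5 → no match
6 → match
7 → match
8 → match
9 → no match

1, 2, 3, 4, 6, 7, 8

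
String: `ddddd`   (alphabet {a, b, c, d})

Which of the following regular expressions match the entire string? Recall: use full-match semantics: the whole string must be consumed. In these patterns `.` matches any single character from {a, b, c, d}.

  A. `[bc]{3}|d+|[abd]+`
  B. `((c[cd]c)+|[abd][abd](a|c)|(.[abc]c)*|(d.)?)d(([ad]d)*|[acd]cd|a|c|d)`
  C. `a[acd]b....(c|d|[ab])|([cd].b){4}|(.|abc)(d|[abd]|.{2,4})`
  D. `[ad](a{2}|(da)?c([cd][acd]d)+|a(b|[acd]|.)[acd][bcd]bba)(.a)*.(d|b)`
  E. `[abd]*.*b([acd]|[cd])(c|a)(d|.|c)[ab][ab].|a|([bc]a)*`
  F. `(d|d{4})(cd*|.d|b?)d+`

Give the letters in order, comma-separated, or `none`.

A, B, C, F

A → match
B → match
C → match
D → no match
E → no match
F → match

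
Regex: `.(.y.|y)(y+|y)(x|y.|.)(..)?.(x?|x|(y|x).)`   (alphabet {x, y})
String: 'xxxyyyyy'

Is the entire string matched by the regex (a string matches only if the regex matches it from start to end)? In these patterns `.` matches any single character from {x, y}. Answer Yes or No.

No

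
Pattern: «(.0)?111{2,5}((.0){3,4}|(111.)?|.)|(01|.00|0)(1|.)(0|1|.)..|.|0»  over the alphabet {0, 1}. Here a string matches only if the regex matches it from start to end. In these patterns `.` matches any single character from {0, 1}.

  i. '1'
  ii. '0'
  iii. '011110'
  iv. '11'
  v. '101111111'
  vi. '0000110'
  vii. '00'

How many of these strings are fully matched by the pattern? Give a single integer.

i → match
ii → match
iii → match
iv → no match
v → match
vi → match
vii → no match
Total matched: 5

5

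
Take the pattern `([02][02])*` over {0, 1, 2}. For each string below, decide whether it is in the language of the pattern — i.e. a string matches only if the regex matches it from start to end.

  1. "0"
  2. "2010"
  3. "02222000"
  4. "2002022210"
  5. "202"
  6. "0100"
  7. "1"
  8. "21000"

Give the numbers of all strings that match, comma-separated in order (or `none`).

1 → no match
2 → no match
3 → match
4 → no match
5 → no match
6 → no match
7 → no match
8 → no match

3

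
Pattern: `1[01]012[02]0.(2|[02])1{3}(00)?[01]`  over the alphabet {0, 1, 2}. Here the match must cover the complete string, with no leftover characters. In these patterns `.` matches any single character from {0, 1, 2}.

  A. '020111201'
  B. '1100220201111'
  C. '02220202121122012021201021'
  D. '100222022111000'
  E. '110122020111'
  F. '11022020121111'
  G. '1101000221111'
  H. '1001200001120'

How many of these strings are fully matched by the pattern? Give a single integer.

A → no match — must start with '1'
B → no match
C → no match — must start with '1'
D → no match
E → no match
F → no match
G → no match
H → no match
Total matched: 0

0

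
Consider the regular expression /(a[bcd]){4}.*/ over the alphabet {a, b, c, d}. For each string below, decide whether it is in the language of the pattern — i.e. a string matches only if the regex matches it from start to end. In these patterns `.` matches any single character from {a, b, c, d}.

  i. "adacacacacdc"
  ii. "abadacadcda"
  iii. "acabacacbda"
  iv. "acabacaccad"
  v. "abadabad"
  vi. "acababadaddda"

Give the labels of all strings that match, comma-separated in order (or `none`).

i → match
ii → match
iii → match
iv → match
v → match
vi → match

i, ii, iii, iv, v, vi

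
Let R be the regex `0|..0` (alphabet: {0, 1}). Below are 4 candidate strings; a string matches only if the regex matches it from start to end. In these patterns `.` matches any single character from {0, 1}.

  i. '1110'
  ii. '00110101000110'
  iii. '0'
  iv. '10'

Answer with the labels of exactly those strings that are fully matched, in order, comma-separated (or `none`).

iii

i → no match
ii → no match
iii → match
iv → no match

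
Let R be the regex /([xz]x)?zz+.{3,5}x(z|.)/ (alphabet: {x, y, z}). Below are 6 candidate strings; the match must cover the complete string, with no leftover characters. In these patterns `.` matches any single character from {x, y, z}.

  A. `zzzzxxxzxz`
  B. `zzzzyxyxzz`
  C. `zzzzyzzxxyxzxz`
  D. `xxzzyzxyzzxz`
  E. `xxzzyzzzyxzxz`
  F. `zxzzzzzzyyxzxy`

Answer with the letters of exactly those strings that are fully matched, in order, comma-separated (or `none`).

A. `zzzzxxxzxz` → match
B. `zzzzyxyxzz` → no match
C → no match
D. `xxzzyzxyzzxz` → no match
E → no match
F → match

A, F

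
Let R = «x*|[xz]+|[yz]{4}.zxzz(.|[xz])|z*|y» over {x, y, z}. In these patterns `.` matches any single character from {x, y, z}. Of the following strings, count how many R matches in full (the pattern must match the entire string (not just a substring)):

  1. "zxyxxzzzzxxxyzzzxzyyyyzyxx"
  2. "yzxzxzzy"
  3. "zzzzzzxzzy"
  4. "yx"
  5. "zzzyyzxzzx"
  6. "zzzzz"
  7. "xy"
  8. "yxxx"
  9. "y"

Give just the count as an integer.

1 → no match
2 → no match
3 → match
4 → no match
5 → match
6 → match
7 → no match
8 → no match
9 → match
Total matched: 4

4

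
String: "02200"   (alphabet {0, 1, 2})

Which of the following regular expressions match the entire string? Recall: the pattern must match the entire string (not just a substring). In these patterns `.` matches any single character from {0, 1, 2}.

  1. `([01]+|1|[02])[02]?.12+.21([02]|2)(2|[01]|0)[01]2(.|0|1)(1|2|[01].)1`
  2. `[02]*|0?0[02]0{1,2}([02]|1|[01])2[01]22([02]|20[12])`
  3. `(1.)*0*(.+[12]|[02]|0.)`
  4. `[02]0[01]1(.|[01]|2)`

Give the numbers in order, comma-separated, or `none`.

2

1 → no match — must end with "1"
2 → match
3 → no match
4 → no match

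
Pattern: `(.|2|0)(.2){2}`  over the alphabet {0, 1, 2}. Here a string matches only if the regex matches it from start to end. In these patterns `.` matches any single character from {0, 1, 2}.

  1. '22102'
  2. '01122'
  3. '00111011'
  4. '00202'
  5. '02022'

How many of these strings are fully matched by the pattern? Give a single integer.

1 → no match
2 → no match
3 → no match — must end with '2'
4 → match
5 → no match
Total matched: 1

1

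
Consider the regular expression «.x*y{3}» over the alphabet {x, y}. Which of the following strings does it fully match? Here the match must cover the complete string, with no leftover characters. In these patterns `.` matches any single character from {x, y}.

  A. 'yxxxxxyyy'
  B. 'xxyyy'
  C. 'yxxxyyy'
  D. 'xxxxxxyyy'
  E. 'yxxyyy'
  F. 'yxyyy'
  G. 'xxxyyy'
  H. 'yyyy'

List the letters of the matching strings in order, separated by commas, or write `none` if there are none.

A, B, C, D, E, F, G, H

A → match
B → match
C → match
D → match
E → match
F → match
G → match
H → match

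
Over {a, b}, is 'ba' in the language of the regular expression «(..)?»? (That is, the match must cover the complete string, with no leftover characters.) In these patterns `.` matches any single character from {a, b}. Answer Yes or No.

Yes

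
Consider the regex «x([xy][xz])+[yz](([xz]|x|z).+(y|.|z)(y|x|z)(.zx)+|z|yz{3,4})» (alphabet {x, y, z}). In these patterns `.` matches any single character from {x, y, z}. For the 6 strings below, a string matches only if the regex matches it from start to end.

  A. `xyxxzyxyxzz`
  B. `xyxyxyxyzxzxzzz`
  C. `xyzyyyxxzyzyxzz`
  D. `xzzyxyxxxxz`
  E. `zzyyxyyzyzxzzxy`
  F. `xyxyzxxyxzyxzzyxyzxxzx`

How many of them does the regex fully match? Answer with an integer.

3

A → match
B → match
C → no match
D → no match
E → no match — must start with `x`
F → match
Total matched: 3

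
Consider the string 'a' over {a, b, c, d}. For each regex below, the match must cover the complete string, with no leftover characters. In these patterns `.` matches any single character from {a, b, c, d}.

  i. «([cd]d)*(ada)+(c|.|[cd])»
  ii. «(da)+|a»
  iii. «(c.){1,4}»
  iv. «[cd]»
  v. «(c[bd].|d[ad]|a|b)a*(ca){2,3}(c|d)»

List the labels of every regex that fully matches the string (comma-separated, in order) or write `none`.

i → no match
ii → match
iii → no match — must start with 'c'
iv → no match
v → no match

ii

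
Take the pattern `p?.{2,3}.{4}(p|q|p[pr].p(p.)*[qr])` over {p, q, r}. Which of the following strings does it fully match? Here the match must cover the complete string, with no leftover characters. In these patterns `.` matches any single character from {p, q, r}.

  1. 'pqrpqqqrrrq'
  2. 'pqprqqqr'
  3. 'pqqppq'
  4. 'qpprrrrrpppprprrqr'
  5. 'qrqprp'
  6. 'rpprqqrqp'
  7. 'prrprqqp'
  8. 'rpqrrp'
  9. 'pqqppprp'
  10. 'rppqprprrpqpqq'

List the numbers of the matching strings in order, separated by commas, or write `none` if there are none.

1. 'pqrpqqqrrrq' → no match
2. 'pqprqqqr' → no match
3. 'pqqppq' → no match
4 → no match
5. 'qrqprp' → no match
6. 'rpprqqrqp' → no match
7. 'prrprqqp' → match
8. 'rpqrrp' → no match
9. 'pqqppprp' → match
10 → no match

7, 9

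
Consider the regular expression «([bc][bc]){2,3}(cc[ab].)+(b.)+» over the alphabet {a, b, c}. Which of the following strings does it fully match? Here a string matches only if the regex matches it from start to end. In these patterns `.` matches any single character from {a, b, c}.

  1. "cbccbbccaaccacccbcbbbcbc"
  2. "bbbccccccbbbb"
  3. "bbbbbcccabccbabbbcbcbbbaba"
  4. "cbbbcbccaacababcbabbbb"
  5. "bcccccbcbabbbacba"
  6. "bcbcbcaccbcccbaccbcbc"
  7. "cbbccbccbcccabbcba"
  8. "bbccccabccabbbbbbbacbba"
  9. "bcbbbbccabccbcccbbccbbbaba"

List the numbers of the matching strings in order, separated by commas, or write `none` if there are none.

1, 3, 7, 9

1 → match
2 → no match
3 → match
4 → no match
5 → no match
6 → no match
7 → match
8 → no match
9 → match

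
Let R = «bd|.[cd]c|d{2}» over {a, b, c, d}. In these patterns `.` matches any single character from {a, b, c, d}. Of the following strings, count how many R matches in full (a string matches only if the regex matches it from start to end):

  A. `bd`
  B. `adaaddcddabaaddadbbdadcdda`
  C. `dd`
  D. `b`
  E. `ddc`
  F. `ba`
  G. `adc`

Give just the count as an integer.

4

A → match
B → no match
C → match
D → no match
E → match
F → no match
G → match
Total matched: 4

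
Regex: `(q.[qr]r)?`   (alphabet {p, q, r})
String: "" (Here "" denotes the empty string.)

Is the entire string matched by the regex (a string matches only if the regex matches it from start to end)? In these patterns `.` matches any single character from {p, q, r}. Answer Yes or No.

Yes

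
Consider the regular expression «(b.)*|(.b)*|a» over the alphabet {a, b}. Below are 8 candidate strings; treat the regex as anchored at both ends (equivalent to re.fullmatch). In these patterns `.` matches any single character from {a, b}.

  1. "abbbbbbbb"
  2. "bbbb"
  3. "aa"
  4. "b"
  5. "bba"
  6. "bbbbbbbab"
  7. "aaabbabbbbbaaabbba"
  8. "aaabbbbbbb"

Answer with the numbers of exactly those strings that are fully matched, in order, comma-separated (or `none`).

2

1. "abbbbbbbb" → no match
2. "bbbb" → match
3. "aa" → no match
4. "b" → no match
5. "bba" → no match
6. "bbbbbbbab" → no match
7 → no match
8. "aaabbbbbbb" → no match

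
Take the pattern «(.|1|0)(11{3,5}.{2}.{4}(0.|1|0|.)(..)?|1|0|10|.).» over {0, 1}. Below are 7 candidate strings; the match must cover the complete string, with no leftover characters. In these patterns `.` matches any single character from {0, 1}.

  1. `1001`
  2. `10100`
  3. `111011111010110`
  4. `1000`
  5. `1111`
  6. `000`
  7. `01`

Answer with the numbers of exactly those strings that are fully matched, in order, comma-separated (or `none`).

1 → no match
2 → no match
3 → no match
4 → no match
5 → no match
6 → match
7 → no match

6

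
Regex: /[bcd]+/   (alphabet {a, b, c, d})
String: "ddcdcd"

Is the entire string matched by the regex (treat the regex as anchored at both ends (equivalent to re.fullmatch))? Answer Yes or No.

Yes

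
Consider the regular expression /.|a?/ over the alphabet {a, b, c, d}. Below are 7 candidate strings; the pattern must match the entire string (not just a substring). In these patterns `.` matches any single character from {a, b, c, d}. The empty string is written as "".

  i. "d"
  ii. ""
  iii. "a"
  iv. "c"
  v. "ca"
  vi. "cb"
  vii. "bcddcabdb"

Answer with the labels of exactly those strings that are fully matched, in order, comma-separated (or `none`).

i. "d" → match
ii. "" → match
iii. "a" → match
iv. "c" → match
v. "ca" → no match
vi. "cb" → no match
vii. "bcddcabdb" → no match

i, ii, iii, iv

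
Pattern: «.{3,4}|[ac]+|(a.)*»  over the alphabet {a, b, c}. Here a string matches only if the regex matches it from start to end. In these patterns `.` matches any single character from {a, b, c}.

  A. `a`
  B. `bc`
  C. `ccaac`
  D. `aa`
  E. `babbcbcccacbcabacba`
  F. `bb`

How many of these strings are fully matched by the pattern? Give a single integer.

3

A → match
B → no match
C → match
D → match
E → no match
F → no match
Total matched: 3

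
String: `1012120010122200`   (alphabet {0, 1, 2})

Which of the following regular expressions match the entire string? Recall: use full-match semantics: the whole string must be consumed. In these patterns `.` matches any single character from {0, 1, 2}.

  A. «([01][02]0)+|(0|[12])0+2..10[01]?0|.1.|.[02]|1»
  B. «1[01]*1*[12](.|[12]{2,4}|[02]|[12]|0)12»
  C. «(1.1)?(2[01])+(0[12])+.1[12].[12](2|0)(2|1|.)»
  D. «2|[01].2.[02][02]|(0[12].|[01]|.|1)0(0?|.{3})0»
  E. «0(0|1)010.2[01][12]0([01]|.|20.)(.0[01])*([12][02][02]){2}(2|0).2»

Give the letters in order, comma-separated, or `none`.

C

A → no match
B → no match — must end with `12`
C → match
D → no match
E → no match — must start with `0`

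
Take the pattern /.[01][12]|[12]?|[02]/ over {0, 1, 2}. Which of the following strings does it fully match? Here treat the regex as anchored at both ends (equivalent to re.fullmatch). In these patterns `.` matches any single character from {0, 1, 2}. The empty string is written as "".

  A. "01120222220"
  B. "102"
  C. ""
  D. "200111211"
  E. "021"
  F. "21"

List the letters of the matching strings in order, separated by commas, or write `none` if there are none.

A → no match
B → match
C → match
D → no match
E → no match
F → no match

B, C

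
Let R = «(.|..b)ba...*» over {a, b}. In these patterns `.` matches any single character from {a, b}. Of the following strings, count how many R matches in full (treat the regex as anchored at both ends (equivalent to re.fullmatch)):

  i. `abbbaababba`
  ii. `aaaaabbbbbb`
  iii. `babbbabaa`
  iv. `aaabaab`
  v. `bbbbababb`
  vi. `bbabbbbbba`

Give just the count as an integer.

i → match
ii → no match
iii → no match
iv → no match
v → match
vi → match
Total matched: 3

3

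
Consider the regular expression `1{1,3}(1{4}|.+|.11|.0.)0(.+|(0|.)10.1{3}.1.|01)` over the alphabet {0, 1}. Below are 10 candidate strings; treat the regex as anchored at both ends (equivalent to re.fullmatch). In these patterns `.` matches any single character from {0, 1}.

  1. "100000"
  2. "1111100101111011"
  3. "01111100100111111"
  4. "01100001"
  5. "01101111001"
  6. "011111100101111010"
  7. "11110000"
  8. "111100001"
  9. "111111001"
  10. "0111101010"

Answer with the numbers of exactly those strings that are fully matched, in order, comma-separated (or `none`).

1 → match
2 → match
3 → no match — must start with "1"
4 → no match — must start with "1"
5 → no match — must start with "1"
6 → no match — must start with "1"
7 → match
8 → match
9 → match
10 → no match — must start with "1"

1, 2, 7, 8, 9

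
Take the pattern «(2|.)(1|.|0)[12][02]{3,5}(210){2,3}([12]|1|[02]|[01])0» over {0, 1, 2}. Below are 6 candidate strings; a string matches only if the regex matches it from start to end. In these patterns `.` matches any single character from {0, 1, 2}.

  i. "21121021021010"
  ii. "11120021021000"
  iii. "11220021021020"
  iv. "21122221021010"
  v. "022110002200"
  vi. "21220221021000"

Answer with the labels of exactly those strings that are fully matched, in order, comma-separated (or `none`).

ii, iii, iv, vi

i → no match
ii → match
iii → match
iv → match
v → no match
vi → match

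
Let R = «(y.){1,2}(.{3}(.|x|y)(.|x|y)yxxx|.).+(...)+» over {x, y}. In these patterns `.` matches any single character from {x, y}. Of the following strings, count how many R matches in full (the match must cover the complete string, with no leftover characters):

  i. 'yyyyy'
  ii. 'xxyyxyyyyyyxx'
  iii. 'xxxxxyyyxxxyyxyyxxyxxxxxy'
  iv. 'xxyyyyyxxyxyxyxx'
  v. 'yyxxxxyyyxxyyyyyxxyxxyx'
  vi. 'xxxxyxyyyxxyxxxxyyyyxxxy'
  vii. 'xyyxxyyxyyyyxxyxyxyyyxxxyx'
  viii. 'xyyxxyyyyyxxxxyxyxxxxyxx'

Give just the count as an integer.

1

i. 'yyyyy' → no match
ii → no match — must start with 'y'
iii → no match — must start with 'y'
iv → no match — must start with 'y'
v → match
vi → no match — must start with 'y'
vii → no match — must start with 'y'
viii → no match — must start with 'y'
Total matched: 1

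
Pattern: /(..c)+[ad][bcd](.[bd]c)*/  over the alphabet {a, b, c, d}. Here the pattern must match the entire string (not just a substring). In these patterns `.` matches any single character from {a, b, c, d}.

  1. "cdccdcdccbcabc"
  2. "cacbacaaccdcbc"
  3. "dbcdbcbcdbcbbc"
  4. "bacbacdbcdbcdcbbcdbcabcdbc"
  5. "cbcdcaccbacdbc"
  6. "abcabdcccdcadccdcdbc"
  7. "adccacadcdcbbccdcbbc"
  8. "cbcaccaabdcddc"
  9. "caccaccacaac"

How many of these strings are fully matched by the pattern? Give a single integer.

1 → match
2 → no match
3 → match
4 → match
5 → no match
6 → no match
7 → match
8 → no match
9 → no match
Total matched: 4

4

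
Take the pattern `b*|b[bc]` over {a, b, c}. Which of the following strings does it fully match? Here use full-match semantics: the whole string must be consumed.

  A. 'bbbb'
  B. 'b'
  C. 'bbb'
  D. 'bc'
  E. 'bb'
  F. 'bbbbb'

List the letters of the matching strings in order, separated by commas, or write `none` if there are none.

A → match
B → match
C → match
D → match
E → match
F → match

A, B, C, D, E, F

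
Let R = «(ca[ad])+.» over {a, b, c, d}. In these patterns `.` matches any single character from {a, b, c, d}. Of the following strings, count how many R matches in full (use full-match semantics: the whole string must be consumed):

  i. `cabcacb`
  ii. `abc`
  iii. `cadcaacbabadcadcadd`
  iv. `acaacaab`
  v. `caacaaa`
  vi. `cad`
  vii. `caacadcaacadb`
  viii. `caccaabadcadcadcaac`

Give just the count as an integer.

i → no match
ii → no match — must start with `ca`
iii → no match
iv → no match — must start with `ca`
v → match
vi → no match
vii → match
viii → no match
Total matched: 2

2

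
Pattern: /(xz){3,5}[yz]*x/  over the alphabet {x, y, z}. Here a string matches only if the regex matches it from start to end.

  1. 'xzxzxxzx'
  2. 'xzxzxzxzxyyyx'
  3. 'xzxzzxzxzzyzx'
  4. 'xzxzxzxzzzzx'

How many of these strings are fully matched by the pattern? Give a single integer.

1 → no match
2 → no match
3 → no match
4 → match
Total matched: 1

1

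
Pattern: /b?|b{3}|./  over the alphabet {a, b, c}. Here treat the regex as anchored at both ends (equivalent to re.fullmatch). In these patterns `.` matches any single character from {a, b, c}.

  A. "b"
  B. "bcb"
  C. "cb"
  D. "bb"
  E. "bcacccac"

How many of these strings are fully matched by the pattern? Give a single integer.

A. "b" → match
B. "bcb" → no match
C. "cb" → no match
D. "bb" → no match
E. "bcacccac" → no match
Total matched: 1

1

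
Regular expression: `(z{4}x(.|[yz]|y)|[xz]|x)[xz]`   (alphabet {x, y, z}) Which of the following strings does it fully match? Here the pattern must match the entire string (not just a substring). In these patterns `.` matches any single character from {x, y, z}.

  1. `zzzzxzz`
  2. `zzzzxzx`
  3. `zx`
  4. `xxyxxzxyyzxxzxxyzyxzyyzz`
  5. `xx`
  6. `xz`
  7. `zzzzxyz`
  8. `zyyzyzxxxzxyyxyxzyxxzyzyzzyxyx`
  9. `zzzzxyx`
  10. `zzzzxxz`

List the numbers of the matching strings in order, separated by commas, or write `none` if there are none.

1 → match
2 → match
3 → match
4 → no match
5 → match
6 → match
7 → match
8 → no match
9 → match
10 → match

1, 2, 3, 5, 6, 7, 9, 10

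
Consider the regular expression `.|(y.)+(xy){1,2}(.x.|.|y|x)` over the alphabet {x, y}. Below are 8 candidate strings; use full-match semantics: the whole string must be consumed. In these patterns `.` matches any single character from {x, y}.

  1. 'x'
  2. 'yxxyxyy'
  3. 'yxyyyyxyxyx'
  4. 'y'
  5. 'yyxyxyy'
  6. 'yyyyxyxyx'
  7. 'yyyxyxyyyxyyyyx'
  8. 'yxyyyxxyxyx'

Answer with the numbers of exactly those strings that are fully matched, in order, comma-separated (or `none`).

1, 2, 3, 4, 5, 6, 8

1. 'x' → match
2. 'yxxyxyy' → match
3. 'yxyyyyxyxyx' → match
4. 'y' → match
5. 'yyxyxyy' → match
6. 'yyyyxyxyx' → match
7 → no match
8. 'yxyyyxxyxyx' → match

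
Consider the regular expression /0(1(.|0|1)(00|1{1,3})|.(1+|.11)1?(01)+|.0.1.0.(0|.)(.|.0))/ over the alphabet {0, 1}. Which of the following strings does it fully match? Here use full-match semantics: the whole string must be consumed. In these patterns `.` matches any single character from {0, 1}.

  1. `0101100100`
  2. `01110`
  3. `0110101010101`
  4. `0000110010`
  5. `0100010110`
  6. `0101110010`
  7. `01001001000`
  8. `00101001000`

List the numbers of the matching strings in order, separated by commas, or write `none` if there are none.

1 → match
2 → no match
3 → match
4 → match
5 → no match
6 → match
7 → match
8 → no match

1, 3, 4, 6, 7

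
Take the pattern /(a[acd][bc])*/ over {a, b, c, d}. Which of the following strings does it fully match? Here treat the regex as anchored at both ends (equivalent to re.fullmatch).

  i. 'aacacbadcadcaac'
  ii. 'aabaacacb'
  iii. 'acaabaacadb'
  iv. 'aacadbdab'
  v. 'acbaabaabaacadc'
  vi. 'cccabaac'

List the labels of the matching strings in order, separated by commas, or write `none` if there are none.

i, ii, v

i → match
ii → match
iii → no match
iv → no match
v → match
vi → no match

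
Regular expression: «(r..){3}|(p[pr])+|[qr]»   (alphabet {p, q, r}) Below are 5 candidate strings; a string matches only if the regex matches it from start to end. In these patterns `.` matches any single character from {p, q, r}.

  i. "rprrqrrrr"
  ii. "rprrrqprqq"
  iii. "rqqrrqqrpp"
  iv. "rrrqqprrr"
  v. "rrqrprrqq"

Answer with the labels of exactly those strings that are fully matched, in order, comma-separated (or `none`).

i → match
ii → no match
iii → no match
iv → no match
v → match

i, v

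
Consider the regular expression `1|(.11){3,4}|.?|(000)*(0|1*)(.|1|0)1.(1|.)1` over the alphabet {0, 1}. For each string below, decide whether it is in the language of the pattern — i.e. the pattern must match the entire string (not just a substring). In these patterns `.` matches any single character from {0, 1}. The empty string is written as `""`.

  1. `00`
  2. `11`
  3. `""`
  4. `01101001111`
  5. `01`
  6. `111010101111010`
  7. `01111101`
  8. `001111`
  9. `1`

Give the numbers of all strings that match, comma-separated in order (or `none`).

1 → no match
2 → no match
3 → match
4 → no match
5 → no match
6 → no match
7 → no match
8 → match
9 → match

3, 8, 9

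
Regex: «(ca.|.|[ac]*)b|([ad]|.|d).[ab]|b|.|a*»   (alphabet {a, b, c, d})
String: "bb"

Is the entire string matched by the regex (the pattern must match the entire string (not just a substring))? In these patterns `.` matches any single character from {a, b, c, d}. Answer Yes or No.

Yes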